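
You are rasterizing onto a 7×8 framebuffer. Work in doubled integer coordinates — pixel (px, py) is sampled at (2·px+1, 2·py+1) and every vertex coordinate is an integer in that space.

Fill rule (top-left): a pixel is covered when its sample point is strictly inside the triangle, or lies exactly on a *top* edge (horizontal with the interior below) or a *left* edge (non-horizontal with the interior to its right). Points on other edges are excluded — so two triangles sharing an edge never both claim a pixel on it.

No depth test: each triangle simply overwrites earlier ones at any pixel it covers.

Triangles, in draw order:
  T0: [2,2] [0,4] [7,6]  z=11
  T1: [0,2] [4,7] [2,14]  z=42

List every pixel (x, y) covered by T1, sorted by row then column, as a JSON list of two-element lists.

T0:
  2·area = 18  (B↔C swapped to make it positive)
  edge (2, 2)→(7, 6): d=(5,4) right/bottom  bias=-1
  edge (7, 6)→(0, 4): d=(-7,-2) top-left  bias=+0
  edge (0, 4)→(2, 2): d=(2,-2) top-left  bias=+0
    (1,0)@(3, 1): e=[-9,27,0] → ·  [on edge]
    (0,1)@(1, 3): e=[9,9,0] → █  [on edge]
    (1,1)@(3, 3): e=[1,13,4] → █
    (2,1)@(5, 3): e=[-7,17,8] → ·
    (0,2)@(1, 5): e=[19,-5,4] → ·
    (1,2)@(3, 5): e=[11,-1,8] → ·
    (2,2)@(5, 5): e=[3,3,12] → █
    (3,2)@(7, 5): e=[-5,7,16] → ·
    (2,3)@(5, 7): e=[13,-11,16] → ·
  covered (3 px):
    · · · · · · ·
    █ █ · · · · ·
    · · █ · · · ·
    · · · · · · ·
    · · · · · · ·
    · · · · · · ·
    · · · · · · ·
    · · · · · · ·
T1:
  2·area = 38
  edge (0, 2)→(4, 7): d=(4,5) right/bottom  bias=-1
  edge (4, 7)→(2, 14): d=(-2,7) right/bottom  bias=-1
  edge (2, 14)→(0, 2): d=(-2,-12) top-left  bias=+0
    (0,2)@(1, 5): e=[7,25,6] → █
    (1,2)@(3, 5): e=[-3,11,30] → ·
    (0,3)@(1, 7): e=[15,21,2] → █
    (1,3)@(3, 7): e=[5,7,26] → █
    (2,3)@(5, 7): e=[-5,-7,50] → ·
    (0,4)@(1, 9): e=[23,17,-2] → ·
    (1,4)@(3, 9): e=[13,3,22] → █
    (2,4)@(5, 9): e=[3,-11,46] → ·
    (1,5)@(3, 11): e=[21,-1,18] → ·
  covered (4 px):
    · · · · · · ·
    · · · · · · ·
    █ · · · · · ·
    █ █ · · · · ·
    · █ · · · · ·
    · · · · · · ·
    · · · · · · ·
    · · · · · · ·

Answer: [[0,2],[0,3],[1,3],[1,4]]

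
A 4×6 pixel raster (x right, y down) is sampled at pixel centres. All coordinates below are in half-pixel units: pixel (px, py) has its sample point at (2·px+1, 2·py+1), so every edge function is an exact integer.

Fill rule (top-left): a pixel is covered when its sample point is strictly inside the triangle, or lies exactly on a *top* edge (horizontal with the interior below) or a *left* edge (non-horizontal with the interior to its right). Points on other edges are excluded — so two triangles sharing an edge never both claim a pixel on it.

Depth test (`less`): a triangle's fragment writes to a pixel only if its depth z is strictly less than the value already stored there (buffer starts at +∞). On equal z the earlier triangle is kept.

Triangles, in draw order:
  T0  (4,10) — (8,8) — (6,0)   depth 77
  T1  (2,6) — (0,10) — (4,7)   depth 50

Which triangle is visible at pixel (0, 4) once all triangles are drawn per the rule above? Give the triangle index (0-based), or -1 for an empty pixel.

T0:
  2·area = 36  (B↔C swapped to make it positive)
  edge (4, 10)→(6, 0): d=(2,-10) top-left  bias=+0
  edge (6, 0)→(8, 8): d=(2,8) right/bottom  bias=-1
  edge (8, 8)→(4, 10): d=(-4,2) right/bottom  bias=-1
    (2,2)@(5, 5): e=[0,18,18] → X  [on edge]
    (3,2)@(7, 5): e=[20,2,14] → X
    (2,3)@(5, 7): e=[4,22,10] → X
    (2,4)@(5, 9): e=[8,26,2] → X
    (3,4)@(7, 9): e=[28,10,-2] → .
    (2,5)@(5, 11): e=[12,30,-6] → .
  covered (5 px):
    . . . .
    . . . .
    . . X X
    . . X X
    . . X .
    . . . .
T1:
  2·area = 10  (B↔C swapped to make it positive)
  edge (2, 6)→(4, 7): d=(2,1) right/bottom  bias=-1
  edge (4, 7)→(0, 10): d=(-4,3) right/bottom  bias=-1
  edge (0, 10)→(2, 6): d=(2,-4) top-left  bias=+0
    (1,3)@(3, 7): e=[1,3,6] → X
    (2,3)@(5, 7): e=[-1,-3,14] → .
    (0,4)@(1, 9): e=[7,1,2] → X
    (1,4)@(3, 9): e=[5,-5,10] → .
    (0,5)@(1, 11): e=[11,-7,6] → .
  covered (2 px):
    . . . .
    . . . .
    . . . .
    . X . .
    X . . .
    . . . .

Z-buffer (winner per pixel, '.' = empty):
  . . . .
  . . . .
  . . 0 0
  . 1 0 0
  1 . 0 .
  . . . .

Final: 1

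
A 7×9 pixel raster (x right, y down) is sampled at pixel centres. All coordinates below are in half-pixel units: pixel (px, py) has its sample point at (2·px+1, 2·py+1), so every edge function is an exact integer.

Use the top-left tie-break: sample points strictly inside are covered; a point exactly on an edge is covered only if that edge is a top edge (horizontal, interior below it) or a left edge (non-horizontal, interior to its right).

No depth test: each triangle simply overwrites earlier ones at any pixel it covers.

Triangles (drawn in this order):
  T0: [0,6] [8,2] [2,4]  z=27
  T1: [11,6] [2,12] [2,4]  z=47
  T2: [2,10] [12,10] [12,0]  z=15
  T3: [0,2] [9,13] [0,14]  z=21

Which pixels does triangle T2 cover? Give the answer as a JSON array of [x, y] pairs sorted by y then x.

T0:
  2·area = 8  (B↔C swapped to make it positive)
  edge (0, 6)→(2, 4): d=(2,-2) top-left  bias=+0
  edge (2, 4)→(8, 2): d=(6,-2) top-left  bias=+0
  edge (8, 2)→(0, 6): d=(-8,4) right/bottom  bias=-1
    (2,0)@(5, 1): e=[0,-12,20] → ·  [on edge]
    (5,0)@(11, 1): e=[12,0,-4] → ·  [on edge]
    (1,1)@(3, 3): e=[0,-4,12] → ·  [on edge]
    (2,1)@(5, 3): e=[4,0,4] → █  [on edge]
    (3,1)@(7, 3): e=[8,4,-4] → ·
    (0,2)@(1, 5): e=[0,4,4] → █  [on edge]
    (1,2)@(3, 5): e=[4,8,-4] → ·
    (2,2)@(5, 5): e=[8,12,-12] → ·
    (0,3)@(1, 7): e=[4,16,-12] → ·
  covered (2 px):
    · · · · · · ·
    · · █ · · · ·
    █ · · · · · ·
    · · · · · · ·
    · · · · · · ·
    · · · · · · ·
    · · · · · · ·
    · · · · · · ·
    · · · · · · ·
T1:
  2·area = 72
  edge (11, 6)→(2, 12): d=(-9,6) right/bottom  bias=-1
  edge (2, 12)→(2, 4): d=(0,-8) top-left  bias=+0
  edge (2, 4)→(11, 6): d=(9,2) right/bottom  bias=-1
    (1,2)@(3, 5): e=[57,8,7] → █
    (2,2)@(5, 5): e=[45,24,3] → █
    (3,2)@(7, 5): e=[33,40,-1] → ·
    (1,3)@(3, 7): e=[39,8,25] → █
    (3,3)@(7, 7): e=[15,40,17] → █
    (4,3)@(9, 7): e=[3,56,13] → █
    (5,3)@(11, 7): e=[-9,72,9] → ·
    (1,4)@(3, 9): e=[21,8,43] → █
    (3,4)@(7, 9): e=[-3,40,35] → ·
    (4,4)@(9, 9): e=[-15,56,31] → ·
    (1,5)@(3, 11): e=[3,8,61] → █
    (2,5)@(5, 11): e=[-9,24,57] → ·
  covered (9 px):
    · · · · · · ·
    · · · · · · ·
    · █ █ · · · ·
    · █ █ █ █ · ·
    · █ █ · · · ·
    · █ · · · · ·
    · · · · · · ·
    · · · · · · ·
    · · · · · · ·
T2:
  2·area = 100  (B↔C swapped to make it positive)
  edge (2, 10)→(12, 0): d=(10,-10) top-left  bias=+0
  edge (12, 0)→(12, 10): d=(0,10) right/bottom  bias=-1
  edge (12, 10)→(2, 10): d=(-10,0) right/bottom  bias=-1
    (5,0)@(11, 1): e=[0,10,90] → █  [on edge]
    (6,0)@(13, 1): e=[20,-10,90] → ·
    (4,1)@(9, 3): e=[0,30,70] → █  [on edge]
    (6,1)@(13, 3): e=[40,-10,70] → ·
    (3,2)@(7, 5): e=[0,50,50] → █  [on edge]
    (6,2)@(13, 5): e=[60,-10,50] → ·
    (2,3)@(5, 7): e=[0,70,30] → █  [on edge]
    (6,3)@(13, 7): e=[80,-10,30] → ·
    (1,4)@(3, 9): e=[0,90,10] → █  [on edge]
    (6,4)@(13, 9): e=[100,-10,10] → ·
    (0,5)@(1, 11): e=[0,110,-10] → ·  [on edge]
    (1,5)@(3, 11): e=[20,90,-10] → ·
  covered (15 px):
    · · · · · █ ·
    · · · · █ █ ·
    · · · █ █ █ ·
    · · █ █ █ █ ·
    · █ █ █ █ █ ·
    · · · · · · ·
    · · · · · · ·
    · · · · · · ·
    · · · · · · ·
T3:
  2·area = 108
  edge (0, 2)→(9, 13): d=(9,11) right/bottom  bias=-1
  edge (9, 13)→(0, 14): d=(-9,1) right/bottom  bias=-1
  edge (0, 14)→(0, 2): d=(0,-12) top-left  bias=+0
    (0,2)@(1, 5): e=[16,80,12] → █
    (1,2)@(3, 5): e=[-6,78,36] → ·
    (0,3)@(1, 7): e=[34,62,12] → █
    (1,3)@(3, 7): e=[12,60,36] → █
    (2,3)@(5, 7): e=[-10,58,60] → ·
    (0,4)@(1, 9): e=[52,44,12] → █
    (2,4)@(5, 9): e=[8,40,60] → █
    (3,4)@(7, 9): e=[-14,38,84] → ·
    (0,5)@(1, 11): e=[70,26,12] → █
    (3,5)@(7, 11): e=[4,20,84] → █
    (4,5)@(9, 11): e=[-18,18,108] → ·
    (0,6)@(1, 13): e=[88,8,12] → █
    (4,6)@(9, 13): e=[0,0,108] → ·  [on edge]
  covered (14 px):
    · · · · · · ·
    · · · · · · ·
    █ · · · · · ·
    █ █ · · · · ·
    █ █ █ · · · ·
    █ █ █ █ · · ·
    █ █ █ █ · · ·
    · · · · · · ·
    · · · · · · ·

Answer: [[5,0],[4,1],[5,1],[3,2],[4,2],[5,2],[2,3],[3,3],[4,3],[5,3],[1,4],[2,4],[3,4],[4,4],[5,4]]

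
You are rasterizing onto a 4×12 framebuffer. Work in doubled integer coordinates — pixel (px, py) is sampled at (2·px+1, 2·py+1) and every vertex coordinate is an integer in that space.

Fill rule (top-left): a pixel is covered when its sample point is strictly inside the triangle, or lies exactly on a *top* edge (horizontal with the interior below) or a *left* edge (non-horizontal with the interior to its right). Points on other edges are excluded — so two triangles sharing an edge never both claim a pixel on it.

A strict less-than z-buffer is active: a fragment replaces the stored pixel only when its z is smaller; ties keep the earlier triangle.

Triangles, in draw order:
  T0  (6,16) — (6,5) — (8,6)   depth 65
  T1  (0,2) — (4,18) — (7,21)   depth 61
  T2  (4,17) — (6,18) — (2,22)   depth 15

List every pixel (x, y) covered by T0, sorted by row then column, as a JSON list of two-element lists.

T0:
  2·area = 22
  edge (6, 16)→(6, 5): d=(0,-11) top-left  bias=+0
  edge (6, 5)→(8, 6): d=(2,1) right/bottom  bias=-1
  edge (8, 6)→(6, 16): d=(-2,10) right/bottom  bias=-1
    (3,3)@(7, 7): e=[11,3,8] → #
    (3,4)@(7, 9): e=[11,7,4] → #
    (3,5)@(7, 11): e=[11,11,0] → ·  [on edge]
    (2,10)@(5, 21): e=[-11,33,0] → ·  [on edge]
  covered (2 px):
    · · · ·
    · · · ·
    · · · ·
    · · · #
    · · · #
    · · · ·
    · · · ·
    · · · ·
    · · · ·
    · · · ·
    · · · ·
    · · · ·
T1:
  2·area = 36  (B↔C swapped to make it positive)
  edge (0, 2)→(7, 21): d=(7,19) right/bottom  bias=-1
  edge (7, 21)→(4, 18): d=(-3,-3) top-left  bias=+0
  edge (4, 18)→(0, 2): d=(-4,-16) top-left  bias=+0
    (0,2)@(1, 5): e=[2,30,4] → #
    (1,2)@(3, 5): e=[-36,36,36] → ·
    (0,3)@(1, 7): e=[16,24,-4] → ·
    (1,5)@(3, 11): e=[6,18,12] → #
    (2,5)@(5, 11): e=[-32,24,44] → ·
    (1,6)@(3, 13): e=[20,12,4] → #
    (2,6)@(5, 13): e=[-18,18,36] → ·
    (0,7)@(1, 15): e=[72,0,-36] → ·  [on edge]
    (1,7)@(3, 15): e=[34,6,-4] → ·
    (1,8)@(3, 17): e=[48,0,-12] → ·  [on edge]
    (2,8)@(5, 17): e=[10,6,20] → #
    (3,8)@(7, 17): e=[-28,12,52] → ·
    (2,9)@(5, 19): e=[24,0,12] → #  [on edge]
    (3,10)@(7, 21): e=[0,0,36] → ·  [on edge]
  covered (5 px):
    · · · ·
    · · · ·
    # · · ·
    · · · ·
    · · · ·
    · # · ·
    · # · ·
    · · · ·
    · · # ·
    · · # ·
    · · · ·
    · · · ·
T2:
  2·area = 12
  edge (4, 17)→(6, 18): d=(2,1) right/bottom  bias=-1
  edge (6, 18)→(2, 22): d=(-4,4) right/bottom  bias=-1
  edge (2, 22)→(4, 17): d=(2,-5) top-left  bias=+0
    (3,8)@(7, 17): e=[-3,0,15] → ·  [on edge]
    (2,9)@(5, 19): e=[3,0,9] → ·  [on edge]
    (1,10)@(3, 21): e=[9,0,3] → ·  [on edge]
    (0,11)@(1, 23): e=[15,0,-3] → ·  [on edge]
  covered (0 px):
    · · · ·
    · · · ·
    · · · ·
    · · · ·
    · · · ·
    · · · ·
    · · · ·
    · · · ·
    · · · ·
    · · · ·
    · · · ·
    · · · ·

Final: [[3,3],[3,4]]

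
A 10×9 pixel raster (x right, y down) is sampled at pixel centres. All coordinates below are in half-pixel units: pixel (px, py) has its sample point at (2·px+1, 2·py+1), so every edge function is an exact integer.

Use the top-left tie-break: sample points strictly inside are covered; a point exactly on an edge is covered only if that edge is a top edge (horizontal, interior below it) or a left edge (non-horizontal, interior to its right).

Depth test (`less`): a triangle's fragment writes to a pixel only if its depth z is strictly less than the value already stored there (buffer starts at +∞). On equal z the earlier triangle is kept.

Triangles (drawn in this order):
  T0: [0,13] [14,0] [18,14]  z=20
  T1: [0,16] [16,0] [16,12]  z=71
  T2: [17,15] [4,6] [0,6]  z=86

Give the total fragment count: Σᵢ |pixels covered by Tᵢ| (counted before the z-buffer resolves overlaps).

T0:
  2·area = 248
  edge (0, 13)→(14, 0): d=(14,-13) top-left  bias=+0
  edge (14, 0)→(18, 14): d=(4,14) right/bottom  bias=-1
  edge (18, 14)→(0, 13): d=(-18,-1) top-left  bias=+0
    (6,0)@(13, 1): e=[1,18,229] → █
    (7,0)@(15, 1): e=[27,-10,231] → ·
    (5,1)@(11, 3): e=[3,54,191] → █
    (7,1)@(15, 3): e=[55,-2,195] → ·
    (4,2)@(9, 5): e=[5,90,153] → █
    (7,2)@(15, 5): e=[83,6,159] → █
    (8,2)@(17, 5): e=[109,-22,161] → ·
    (3,3)@(7, 7): e=[7,126,115] → █
    (8,3)@(17, 7): e=[137,-14,125] → ·
    (2,4)@(5, 9): e=[9,162,77] → █
    (8,4)@(17, 9): e=[165,-6,89] → ·
    (1,5)@(3, 11): e=[11,198,39] → █
  covered (35 px):
    · · · · · · █ · · ·
    · · · · · █ █ · · ·
    · · · · █ █ █ █ · ·
    · · · █ █ █ █ █ · ·
    · · █ █ █ █ █ █ · ·
    · █ █ █ █ █ █ █ █ ·
    █ █ █ █ █ █ █ █ █ ·
    · · · · · · · · · ·
    · · · · · · · · · ·
T1:
  2·area = 192
  edge (0, 16)→(16, 0): d=(16,-16) top-left  bias=+0
  edge (16, 0)→(16, 12): d=(0,12) right/bottom  bias=-1
  edge (16, 12)→(0, 16): d=(-16,4) right/bottom  bias=-1
    (7,0)@(15, 1): e=[0,12,180] → █  [on edge]
    (8,0)@(17, 1): e=[32,-12,172] → ·
    (6,1)@(13, 3): e=[0,36,156] → █  [on edge]
    (8,1)@(17, 3): e=[64,-12,140] → ·
    (5,2)@(11, 5): e=[0,60,132] → █  [on edge]
    (8,2)@(17, 5): e=[96,-12,108] → ·
    (4,3)@(9, 7): e=[0,84,108] → █  [on edge]
    (8,3)@(17, 7): e=[128,-12,76] → ·
    (3,4)@(7, 9): e=[0,108,84] → █  [on edge]
    (8,4)@(17, 9): e=[160,-12,44] → ·
    (2,5)@(5, 11): e=[0,132,60] → █  [on edge]
    (8,5)@(17, 11): e=[192,-12,12] → ·
    (1,6)@(3, 13): e=[0,156,36] → █  [on edge]
    (0,7)@(1, 15): e=[0,180,12] → █  [on edge]
  covered (28 px):
    · · · · · · · █ · ·
    · · · · · · █ █ · ·
    · · · · · █ █ █ · ·
    · · · · █ █ █ █ · ·
    · · · █ █ █ █ █ · ·
    · · █ █ █ █ █ █ · ·
    · █ █ █ █ █ · · · ·
    █ █ · · · · · · · ·
    · · · · · · · · · ·
T2:
  2·area = 36  (B↔C swapped to make it positive)
  edge (17, 15)→(0, 6): d=(-17,-9) top-left  bias=+0
  edge (0, 6)→(4, 6): d=(4,0) top-left  bias=+0
  edge (4, 6)→(17, 15): d=(13,9) right/bottom  bias=-1
    (1,3)@(3, 7): e=[10,4,22] → █
    (2,3)@(5, 7): e=[28,4,4] → █
    (3,3)@(7, 7): e=[46,4,-14] → ·
    (1,4)@(3, 9): e=[-24,12,48] → ·
    (2,4)@(5, 9): e=[-6,12,30] → ·
    (3,4)@(7, 9): e=[12,12,12] → █
    (4,4)@(9, 9): e=[30,12,-6] → ·
    (3,5)@(7, 11): e=[-22,20,38] → ·
    (5,5)@(11, 11): e=[14,20,2] → █
    (6,5)@(13, 11): e=[32,20,-16] → ·
    (5,6)@(11, 13): e=[-20,28,28] → ·
    (8,7)@(17, 15): e=[0,36,0] → ·  [on edge]
  covered (4 px):
    · · · · · · · · · ·
    · · · · · · · · · ·
    · · · · · · · · · ·
    · █ █ · · · · · · ·
    · · · █ · · · · · ·
    · · · · · █ · · · ·
    · · · · · · · · · ·
    · · · · · · · · · ·
    · · · · · · · · · ·

Result: 67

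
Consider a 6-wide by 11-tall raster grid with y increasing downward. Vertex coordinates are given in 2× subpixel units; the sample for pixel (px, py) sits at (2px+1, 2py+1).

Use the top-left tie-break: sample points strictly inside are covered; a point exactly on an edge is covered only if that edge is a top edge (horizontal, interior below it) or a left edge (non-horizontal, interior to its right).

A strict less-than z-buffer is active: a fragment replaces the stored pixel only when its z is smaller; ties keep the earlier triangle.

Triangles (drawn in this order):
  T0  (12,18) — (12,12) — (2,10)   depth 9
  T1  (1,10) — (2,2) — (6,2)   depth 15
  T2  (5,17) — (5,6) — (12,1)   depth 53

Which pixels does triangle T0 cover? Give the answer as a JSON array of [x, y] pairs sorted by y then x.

T0:
  2·area = 60  (B↔C swapped to make it positive)
  edge (12, 18)→(2, 10): d=(-10,-8) top-left  bias=+0
  edge (2, 10)→(12, 12): d=(10,2) right/bottom  bias=-1
  edge (12, 12)→(12, 18): d=(0,6) right/bottom  bias=-1
    (2,5)@(5, 11): e=[14,4,42] → #
    (3,5)@(7, 11): e=[30,0,30] → ·  [on edge]
    (2,6)@(5, 13): e=[-6,24,42] → ·
    (3,6)@(7, 13): e=[10,20,30] → #
    (4,6)@(9, 13): e=[26,16,18] → #
    (5,6)@(11, 13): e=[42,12,6] → #
    (3,7)@(7, 15): e=[-10,40,30] → ·
    (4,7)@(9, 15): e=[6,36,18] → #
    (4,8)@(9, 17): e=[-14,56,18] → ·
    (5,8)@(11, 17): e=[2,52,6] → #
    (5,9)@(11, 19): e=[-18,72,6] → ·
  covered (7 px):
    · · · · · ·
    · · · · · ·
    · · · · · ·
    · · · · · ·
    · · · · · ·
    · · # · · ·
    · · · # # #
    · · · · # #
    · · · · · #
    · · · · · ·
    · · · · · ·
T1:
  2·area = 32
  edge (1, 10)→(2, 2): d=(1,-8) top-left  bias=+0
  edge (2, 2)→(6, 2): d=(4,0) top-left  bias=+0
  edge (6, 2)→(1, 10): d=(-5,8) right/bottom  bias=-1
    (1,1)@(3, 3): e=[9,4,19] → #
    (2,1)@(5, 3): e=[25,4,3] → #
    (3,1)@(7, 3): e=[41,4,-13] → ·
    (1,2)@(3, 5): e=[11,12,9] → #
    (2,2)@(5, 5): e=[27,12,-7] → ·
    (1,3)@(3, 7): e=[13,20,-1] → ·
  covered (3 px):
    · · · · · ·
    · # # · · ·
    · # · · · ·
    · · · · · ·
    · · · · · ·
    · · · · · ·
    · · · · · ·
    · · · · · ·
    · · · · · ·
    · · · · · ·
    · · · · · ·
T2:
  2·area = 77
  edge (5, 17)→(5, 6): d=(0,-11) top-left  bias=+0
  edge (5, 6)→(12, 1): d=(7,-5) top-left  bias=+0
  edge (12, 1)→(5, 17): d=(-7,16) right/bottom  bias=-1
    (2,0)@(5, 1): e=[0,-35,112] → ·  [on edge]
    (2,1)@(5, 3): e=[0,-21,98] → ·  [on edge]
    (5,1)@(11, 3): e=[66,9,2] → #
    (2,2)@(5, 5): e=[0,-7,84] → ·  [on edge]
    (3,2)@(7, 5): e=[22,3,52] → #
    (4,2)@(9, 5): e=[44,13,20] → #
    (5,2)@(11, 5): e=[66,23,-12] → ·
    (2,3)@(5, 7): e=[0,7,70] → #  [on edge]
    (5,3)@(11, 7): e=[66,37,-26] → ·
    (2,4)@(5, 9): e=[0,21,56] → #  [on edge]
    (4,4)@(9, 9): e=[44,41,-8] → ·
    (2,5)@(5, 11): e=[0,35,42] → #  [on edge]
    (2,6)@(5, 13): e=[0,49,28] → #  [on edge]
    (2,7)@(5, 15): e=[0,63,14] → #  [on edge]
    (2,8)@(5, 17): e=[0,77,0] → ·  [on edge]
    (2,9)@(5, 19): e=[0,91,-14] → ·  [on edge]
    (2,10)@(5, 21): e=[0,105,-28] → ·  [on edge]
  covered (12 px):
    · · · · · ·
    · · · · · #
    · · · # # ·
    · · # # # ·
    · · # # · ·
    · · # # · ·
    · · # · · ·
    · · # · · ·
    · · · · · ·
    · · · · · ·
    · · · · · ·

Result: [[2,5],[3,6],[4,6],[5,6],[4,7],[5,7],[5,8]]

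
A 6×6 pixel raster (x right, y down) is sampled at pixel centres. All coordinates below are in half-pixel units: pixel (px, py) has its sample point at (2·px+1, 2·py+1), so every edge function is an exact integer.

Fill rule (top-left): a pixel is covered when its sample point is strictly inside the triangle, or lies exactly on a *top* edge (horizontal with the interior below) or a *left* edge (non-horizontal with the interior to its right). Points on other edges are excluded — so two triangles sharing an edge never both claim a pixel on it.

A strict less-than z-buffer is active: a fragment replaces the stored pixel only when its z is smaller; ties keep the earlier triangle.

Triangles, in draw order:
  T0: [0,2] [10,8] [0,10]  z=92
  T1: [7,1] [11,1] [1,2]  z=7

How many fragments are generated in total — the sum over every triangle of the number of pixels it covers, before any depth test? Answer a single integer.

T0:
  2·area = 80
  edge (0, 2)→(10, 8): d=(10,6) right/bottom  bias=-1
  edge (10, 8)→(0, 10): d=(-10,2) right/bottom  bias=-1
  edge (0, 10)→(0, 2): d=(0,-8) top-left  bias=+0
    (0,1)@(1, 3): e=[4,68,8] → X
    (1,1)@(3, 3): e=[-8,64,24] → .
    (0,2)@(1, 5): e=[24,48,8] → X
    (1,2)@(3, 5): e=[12,44,24] → X
    (2,2)@(5, 5): e=[0,40,40] → .  [on edge]
    (0,3)@(1, 7): e=[44,28,8] → X
    (2,3)@(5, 7): e=[20,20,40] → X
    (3,3)@(7, 7): e=[8,16,56] → X
    (4,3)@(9, 7): e=[-4,12,72] → .
    (0,4)@(1, 9): e=[64,8,8] → X
    (2,4)@(5, 9): e=[40,0,40] → .  [on edge]
    (3,4)@(7, 9): e=[28,-4,56] → .
  covered (9 px):
    . . . . . .
    X . . . . .
    X X . . . .
    X X X X . .
    X X . . . .
    . . . . . .
T1:
  2·area = 4
  edge (7, 1)→(11, 1): d=(4,0) top-left  bias=+0
  edge (11, 1)→(1, 2): d=(-10,1) right/bottom  bias=-1
  edge (1, 2)→(7, 1): d=(6,-1) top-left  bias=+0
    (0,0)@(1, 1): e=[0,10,-6] → .  [on edge]
    (1,0)@(3, 1): e=[0,8,-4] → .  [on edge]
    (2,0)@(5, 1): e=[0,6,-2] → .  [on edge]
    (3,0)@(7, 1): e=[0,4,0] → X  [on edge]
    (4,0)@(9, 1): e=[0,2,2] → X  [on edge]
    (5,0)@(11, 1): e=[0,0,4] → .  [on edge]
    (3,1)@(7, 3): e=[8,-16,12] → .
    (4,1)@(9, 3): e=[8,-18,14] → .
  covered (2 px):
    . . . X X .
    . . . . . .
    . . . . . .
    . . . . . .
    . . . . . .
    . . . . . .

Result: 11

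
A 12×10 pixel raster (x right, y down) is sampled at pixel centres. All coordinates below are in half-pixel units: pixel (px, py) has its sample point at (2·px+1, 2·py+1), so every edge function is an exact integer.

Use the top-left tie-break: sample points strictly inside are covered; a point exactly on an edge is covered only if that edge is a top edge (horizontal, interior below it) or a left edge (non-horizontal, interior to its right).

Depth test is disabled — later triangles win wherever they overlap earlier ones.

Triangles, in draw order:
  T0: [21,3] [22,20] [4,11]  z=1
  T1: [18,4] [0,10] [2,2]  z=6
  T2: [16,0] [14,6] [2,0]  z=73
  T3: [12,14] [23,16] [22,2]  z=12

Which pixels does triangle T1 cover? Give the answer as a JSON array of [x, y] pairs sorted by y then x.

T0:
  2·area = 297
  edge (21, 3)→(22, 20): d=(1,17) right/bottom  bias=-1
  edge (22, 20)→(4, 11): d=(-18,-9) top-left  bias=+0
  edge (4, 11)→(21, 3): d=(17,-8) top-left  bias=+0
    (10,1)@(21, 3): e=[0,297,0] → ·  [on edge]
    (8,2)@(17, 5): e=[70,225,2] → █
    (9,2)@(19, 5): e=[36,243,18] → █
    (10,2)@(21, 5): e=[2,261,34] → █
    (11,2)@(23, 5): e=[-32,279,50] → ·
    (6,3)@(13, 7): e=[140,153,4] → █
    (7,3)@(15, 7): e=[106,171,20] → █
    (11,3)@(23, 7): e=[-30,243,84] → ·
    (4,4)@(9, 9): e=[210,81,6] → █
    (5,4)@(11, 9): e=[176,99,22] → █
    (11,4)@(23, 9): e=[-28,207,118] → ·
    (2,5)@(5, 11): e=[280,9,8] → █
  covered (40 px):
    · · · · · · · · · · · ·
    · · · · · · · · · · · ·
    · · · · · · · · █ █ █ ·
    · · · · · · █ █ █ █ █ ·
    · · · · █ █ █ █ █ █ █ ·
    · · █ █ █ █ █ █ █ █ █ ·
    · · · · █ █ █ █ █ █ █ ·
    · · · · · · █ █ █ █ █ ·
    · · · · · · · · █ █ █ ·
    · · · · · · · · · · █ ·
T1:
  2·area = 132
  edge (18, 4)→(0, 10): d=(-18,6) right/bottom  bias=-1
  edge (0, 10)→(2, 2): d=(2,-8) top-left  bias=+0
  edge (2, 2)→(18, 4): d=(16,2) right/bottom  bias=-1
    (1,1)@(3, 3): e=[108,10,14] → █
    (2,1)@(5, 3): e=[96,26,10] → █
    (3,1)@(7, 3): e=[84,42,6] → █
    (4,1)@(9, 3): e=[72,58,2] → █
    (5,1)@(11, 3): e=[60,74,-2] → ·
    (10,1)@(21, 3): e=[0,154,-22] → ·  [on edge]
    (1,2)@(3, 5): e=[72,14,46] → █
    (5,2)@(11, 5): e=[24,78,30] → █
    (6,2)@(13, 5): e=[12,94,26] → █
    (7,2)@(15, 5): e=[0,110,22] → ·  [on edge]
    (0,3)@(1, 7): e=[48,2,82] → █
    (4,3)@(9, 7): e=[0,66,66] → ·  [on edge]
    (1,4)@(3, 9): e=[0,22,110] → ·  [on edge]
  covered (15 px):
    · · · · · · · · · · · ·
    · █ █ █ █ · · · · · · ·
    · █ █ █ █ █ █ · · · · ·
    █ █ █ █ · · · · · · · ·
    █ · · · · · · · · · · ·
    · · · · · · · · · · · ·
    · · · · · · · · · · · ·
    · · · · · · · · · · · ·
    · · · · · · · · · · · ·
    · · · · · · · · · · · ·
T2:
  2·area = 84
  edge (16, 0)→(14, 6): d=(-2,6) right/bottom  bias=-1
  edge (14, 6)→(2, 0): d=(-12,-6) top-left  bias=+0
  edge (2, 0)→(16, 0): d=(14,0) top-left  bias=+0
    (2,0)@(5, 1): e=[64,6,14] → █
    (3,0)@(7, 1): e=[52,18,14] → █
    (4,0)@(9, 1): e=[40,30,14] → █
    (5,0)@(11, 1): e=[28,42,14] → █
    (6,0)@(13, 1): e=[16,54,14] → █
    (7,0)@(15, 1): e=[4,66,14] → █
    (8,0)@(17, 1): e=[-8,78,14] → ·
    (2,1)@(5, 3): e=[60,-18,42] → ·
    (3,1)@(7, 3): e=[48,-6,42] → ·
    (4,1)@(9, 3): e=[36,6,42] → █
    (7,1)@(15, 3): e=[0,42,42] → ·  [on edge]
    (4,2)@(9, 5): e=[32,-18,70] → ·
    (6,4)@(13, 9): e=[0,-42,126] → ·  [on edge]
    (5,7)@(11, 15): e=[0,-126,210] → ·  [on edge]
  covered (10 px):
    · · █ █ █ █ █ █ · · · ·
    · · · · █ █ █ · · · · ·
    · · · · · · █ · · · · ·
    · · · · · · · · · · · ·
    · · · · · · · · · · · ·
    · · · · · · · · · · · ·
    · · · · · · · · · · · ·
    · · · · · · · · · · · ·
    · · · · · · · · · · · ·
    · · · · · · · · · · · ·
T3:
  2·area = 152  (B↔C swapped to make it positive)
  edge (12, 14)→(22, 2): d=(10,-12) top-left  bias=+0
  edge (22, 2)→(23, 16): d=(1,14) right/bottom  bias=-1
  edge (23, 16)→(12, 14): d=(-11,-2) top-left  bias=+0
    (10,2)@(21, 5): e=[18,17,117] → █
    (11,2)@(23, 5): e=[42,-11,121] → ·
    (9,3)@(19, 7): e=[14,47,91] → █
    (11,3)@(23, 7): e=[62,-9,99] → ·
    (8,4)@(17, 9): e=[10,77,65] → █
    (11,4)@(23, 9): e=[82,-7,77] → ·
    (7,5)@(15, 11): e=[6,107,39] → █
    (11,5)@(23, 11): e=[102,-5,55] → ·
    (6,6)@(13, 13): e=[2,137,13] → █
    (11,6)@(23, 13): e=[122,-3,33] → ·
    (6,7)@(13, 15): e=[22,139,-9] → ·
    (7,7)@(15, 15): e=[46,111,-5] → ·
  covered (17 px):
    · · · · · · · · · · · ·
    · · · · · · · · · · · ·
    · · · · · · · · · · █ ·
    · · · · · · · · · █ █ ·
    · · · · · · · · █ █ █ ·
    · · · · · · · █ █ █ █ ·
    · · · · · · █ █ █ █ █ ·
    · · · · · · · · · █ █ ·
    · · · · · · · · · · · ·
    · · · · · · · · · · · ·

Answer: [[1,1],[2,1],[3,1],[4,1],[1,2],[2,2],[3,2],[4,2],[5,2],[6,2],[0,3],[1,3],[2,3],[3,3],[0,4]]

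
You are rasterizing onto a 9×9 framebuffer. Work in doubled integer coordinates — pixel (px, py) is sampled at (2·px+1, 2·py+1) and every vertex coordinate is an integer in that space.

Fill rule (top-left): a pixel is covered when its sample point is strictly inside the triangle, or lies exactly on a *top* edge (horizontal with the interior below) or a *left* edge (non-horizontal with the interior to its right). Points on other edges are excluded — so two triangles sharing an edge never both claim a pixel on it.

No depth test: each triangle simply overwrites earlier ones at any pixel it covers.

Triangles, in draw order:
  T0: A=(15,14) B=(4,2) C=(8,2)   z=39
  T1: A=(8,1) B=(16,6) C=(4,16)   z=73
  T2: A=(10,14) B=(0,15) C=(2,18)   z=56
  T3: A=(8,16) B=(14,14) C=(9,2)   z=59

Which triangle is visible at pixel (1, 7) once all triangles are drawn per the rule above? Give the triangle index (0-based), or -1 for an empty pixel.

T0:
  2·area = 48
  edge (15, 14)→(4, 2): d=(-11,-12) top-left  bias=+0
  edge (4, 2)→(8, 2): d=(4,0) top-left  bias=+0
  edge (8, 2)→(15, 14): d=(7,12) right/bottom  bias=-1
    (2,1)@(5, 3): e=[1,4,43] → X
    (3,1)@(7, 3): e=[25,4,19] → X
    (4,1)@(9, 3): e=[49,4,-5] → .
    (2,2)@(5, 5): e=[-21,12,57] → .
    (3,2)@(7, 5): e=[3,12,33] → X
    (4,2)@(9, 5): e=[27,12,9] → X
    (5,2)@(11, 5): e=[51,12,-15] → .
    (3,3)@(7, 7): e=[-19,20,47] → .
    (4,3)@(9, 7): e=[5,20,23] → X
    (5,3)@(11, 7): e=[29,20,-1] → .
    (4,4)@(9, 9): e=[-17,28,37] → .
    (5,4)@(11, 9): e=[7,28,13] → X
  covered (7 px):
    . . . . . . . . .
    . . X X . . . . .
    . . . X X . . . .
    . . . . X . . . .
    . . . . . X . . .
    . . . . . . X . .
    . . . . . . . . .
    . . . . . . . . .
    . . . . . . . . .
T1:
  2·area = 140
  edge (8, 1)→(16, 6): d=(8,5) right/bottom  bias=-1
  edge (16, 6)→(4, 16): d=(-12,10) right/bottom  bias=-1
  edge (4, 16)→(8, 1): d=(4,-15) top-left  bias=+0
    (4,1)@(9, 3): e=[11,106,23] → X
    (5,1)@(11, 3): e=[1,86,53] → X
    (6,1)@(13, 3): e=[-9,66,83] → .
    (3,2)@(7, 5): e=[37,102,1] → X
    (6,2)@(13, 5): e=[7,42,91] → X
    (7,2)@(15, 5): e=[-3,22,121] → .
    (3,3)@(7, 7): e=[53,78,9] → X
    (7,3)@(15, 7): e=[13,-2,129] → .
    (3,4)@(7, 9): e=[69,54,17] → X
    (6,4)@(13, 9): e=[39,-6,107] → .
    (3,5)@(7, 11): e=[85,30,25] → X
    (5,5)@(11, 11): e=[65,-10,85] → .
  covered (18 px):
    . . . . . . . . .
    . . . . X X . . .
    . . . X X X X . .
    . . . X X X X . .
    . . . X X X . . .
    . . . X X . . . .
    . . X X . . . . .
    . . X . . . . . .
    . . . . . . . . .
T2:
  2·area = 32  (B↔C swapped to make it positive)
  edge (10, 14)→(2, 18): d=(-8,4) right/bottom  bias=-1
  edge (2, 18)→(0, 15): d=(-2,-3) top-left  bias=+0
  edge (0, 15)→(10, 14): d=(10,-1) top-left  bias=+0
    (0,7)@(1, 15): e=[28,3,1] → X
    (1,7)@(3, 15): e=[20,9,3] → X
    (2,7)@(5, 15): e=[12,15,5] → X
    (3,7)@(7, 15): e=[4,21,7] → X
    (4,7)@(9, 15): e=[-4,27,9] → .
    (0,8)@(1, 17): e=[12,-1,21] → .
    (1,8)@(3, 17): e=[4,5,23] → X
    (2,8)@(5, 17): e=[-4,11,25] → .
    (3,8)@(7, 17): e=[-12,17,27] → .
  covered (5 px):
    . . . . . . . . .
    . . . . . . . . .
    . . . . . . . . .
    . . . . . . . . .
    . . . . . . . . .
    . . . . . . . . .
    . . . . . . . . .
    X X X X . . . . .
    . X . . . . . . .
T3:
  2·area = 82  (B↔C swapped to make it positive)
  edge (8, 16)→(9, 2): d=(1,-14) top-left  bias=+0
  edge (9, 2)→(14, 14): d=(5,12) right/bottom  bias=-1
  edge (14, 14)→(8, 16): d=(-6,2) right/bottom  bias=-1
    (4,1)@(9, 3): e=[1,5,76] → X
    (5,1)@(11, 3): e=[29,-19,72] → .
    (4,2)@(9, 5): e=[3,15,64] → X
    (5,2)@(11, 5): e=[31,-9,60] → .
    (4,3)@(9, 7): e=[5,25,52] → X
    (5,3)@(11, 7): e=[33,1,48] → X
    (6,3)@(13, 7): e=[61,-23,44] → .
    (4,4)@(9, 9): e=[7,35,40] → X
    (6,4)@(13, 9): e=[63,-13,32] → .
    (4,5)@(9, 11): e=[9,45,28] → X
    (6,5)@(13, 11): e=[65,-3,20] → .
    (4,6)@(9, 13): e=[11,55,16] → X
    (8,6)@(17, 13): e=[123,-41,0] → .  [on edge]
    (5,7)@(11, 15): e=[41,41,0] → .  [on edge]
    (2,8)@(5, 17): e=[-41,123,0] → .  [on edge]
  covered (12 px):
    . . . . . . . . .
    . . . . X . . . .
    . . . . X . . . .
    . . . . X X . . .
    . . . . X X . . .
    . . . . X X . . .
    . . . . X X X . .
    . . . . X . . . .
    . . . . . . . . .

Z-buffer (winner per pixel, '.' = empty):
  . . . . . . . . .
  . . 0 0 3 1 . . .
  . . . 1 3 1 1 . .
  . . . 1 3 3 1 . .
  . . . 1 3 3 . . .
  . . . 1 3 3 0 . .
  . . 1 1 3 3 3 . .
  2 2 2 2 3 . . . .
  . 2 . . . . . . .

Result: 2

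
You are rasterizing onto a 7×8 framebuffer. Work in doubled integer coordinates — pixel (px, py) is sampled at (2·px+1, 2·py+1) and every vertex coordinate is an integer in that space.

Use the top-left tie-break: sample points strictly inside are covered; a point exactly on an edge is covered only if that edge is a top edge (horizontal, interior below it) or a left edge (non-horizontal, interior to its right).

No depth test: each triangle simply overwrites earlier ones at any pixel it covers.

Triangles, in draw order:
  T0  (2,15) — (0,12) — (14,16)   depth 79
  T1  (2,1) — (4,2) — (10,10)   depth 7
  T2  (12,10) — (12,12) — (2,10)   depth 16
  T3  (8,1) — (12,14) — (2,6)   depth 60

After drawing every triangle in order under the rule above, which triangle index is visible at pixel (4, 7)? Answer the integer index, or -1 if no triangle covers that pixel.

T0:
  2·area = 34
  edge (2, 15)→(0, 12): d=(-2,-3) top-left  bias=+0
  edge (0, 12)→(14, 16): d=(14,4) right/bottom  bias=-1
  edge (14, 16)→(2, 15): d=(-12,-1) top-left  bias=+0
    (0,6)@(1, 13): e=[1,10,23] → █
    (1,6)@(3, 13): e=[7,2,25] → █
    (2,6)@(5, 13): e=[13,-6,27] → ·
    (0,7)@(1, 15): e=[-3,38,-1] → ·
    (1,7)@(3, 15): e=[3,30,1] → █
    (2,7)@(5, 15): e=[9,22,3] → █
    (3,7)@(7, 15): e=[15,14,5] → █
    (4,7)@(9, 15): e=[21,6,7] → █
    (5,7)@(11, 15): e=[27,-2,9] → ·
  covered (6 px):
    · · · · · · ·
    · · · · · · ·
    · · · · · · ·
    · · · · · · ·
    · · · · · · ·
    · · · · · · ·
    █ █ · · · · ·
    · █ █ █ █ · ·
T1:
  2·area = 10
  edge (2, 1)→(4, 2): d=(2,1) right/bottom  bias=-1
  edge (4, 2)→(10, 10): d=(6,8) right/bottom  bias=-1
  edge (10, 10)→(2, 1): d=(-8,-9) top-left  bias=+0
  covered (0 px):
    · · · · · · ·
    · · · · · · ·
    · · · · · · ·
    · · · · · · ·
    · · · · · · ·
    · · · · · · ·
    · · · · · · ·
    · · · · · · ·
T2:
  2·area = 20
  edge (12, 10)→(12, 12): d=(0,2) right/bottom  bias=-1
  edge (12, 12)→(2, 10): d=(-10,-2) top-left  bias=+0
  edge (2, 10)→(12, 10): d=(10,0) top-left  bias=+0
    (3,5)@(7, 11): e=[10,0,10] → █  [on edge]
    (4,5)@(9, 11): e=[6,4,10] → █
    (5,5)@(11, 11): e=[2,8,10] → █
    (6,5)@(13, 11): e=[-2,12,10] → ·
    (3,6)@(7, 13): e=[10,-20,30] → ·
    (4,6)@(9, 13): e=[6,-16,30] → ·
    (5,6)@(11, 13): e=[2,-12,30] → ·
  covered (3 px):
    · · · · · · ·
    · · · · · · ·
    · · · · · · ·
    · · · · · · ·
    · · · · · · ·
    · · · █ █ █ ·
    · · · · · · ·
    · · · · · · ·
T3:
  2·area = 98
  edge (8, 1)→(12, 14): d=(4,13) right/bottom  bias=-1
  edge (12, 14)→(2, 6): d=(-10,-8) top-left  bias=+0
  edge (2, 6)→(8, 1): d=(6,-5) top-left  bias=+0
    (3,1)@(7, 3): e=[21,70,7] → █
    (4,1)@(9, 3): e=[-5,86,17] → ·
    (2,2)@(5, 5): e=[55,34,9] → █
    (4,2)@(9, 5): e=[3,66,29] → █
    (5,2)@(11, 5): e=[-23,82,39] → ·
    (2,3)@(5, 7): e=[63,14,21] → █
    (5,3)@(11, 7): e=[-15,62,51] → ·
    (2,4)@(5, 9): e=[71,-6,33] → ·
    (3,4)@(7, 9): e=[45,10,43] → █
    (5,4)@(11, 9): e=[-7,42,63] → ·
    (3,5)@(7, 11): e=[53,-10,55] → ·
    (4,5)@(9, 11): e=[27,6,65] → █
  covered (12 px):
    · · · · · · ·
    · · · █ · · ·
    · · █ █ █ · ·
    · · █ █ █ · ·
    · · · █ █ · ·
    · · · · █ █ ·
    · · · · · █ ·
    · · · · · · ·

Z-buffer (winner per pixel, '.' = empty):
  . . . . . . .
  . . . 3 . . .
  . . 3 3 3 . .
  . . 3 3 3 . .
  . . . 3 3 . .
  . . . 2 3 3 .
  0 0 . . . 3 .
  . 0 0 0 0 . .

Final: 0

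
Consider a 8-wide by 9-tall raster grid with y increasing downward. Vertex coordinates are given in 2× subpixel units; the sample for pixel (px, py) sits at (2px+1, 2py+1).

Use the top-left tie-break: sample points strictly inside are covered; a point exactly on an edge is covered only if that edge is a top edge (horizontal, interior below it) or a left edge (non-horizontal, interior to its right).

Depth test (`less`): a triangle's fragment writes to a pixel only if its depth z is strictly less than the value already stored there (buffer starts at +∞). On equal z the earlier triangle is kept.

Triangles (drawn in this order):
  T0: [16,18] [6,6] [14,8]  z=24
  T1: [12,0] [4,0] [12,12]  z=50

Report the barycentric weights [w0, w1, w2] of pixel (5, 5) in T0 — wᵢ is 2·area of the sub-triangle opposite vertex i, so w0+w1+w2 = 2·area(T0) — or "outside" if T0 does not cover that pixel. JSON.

T0:
  2·area = 76
  edge (16, 18)→(6, 6): d=(-10,-12) top-left  bias=+0
  edge (6, 6)→(14, 8): d=(8,2) right/bottom  bias=-1
  edge (14, 8)→(16, 18): d=(2,10) right/bottom  bias=-1
    (6,1)@(13, 3): e=[114,-38,0] → ·  [on edge]
    (3,3)@(7, 7): e=[2,6,68] → █
    (4,3)@(9, 7): e=[26,2,48] → █
    (5,3)@(11, 7): e=[50,-2,28] → ·
    (3,4)@(7, 9): e=[-18,22,72] → ·
    (4,4)@(9, 9): e=[6,18,52] → █
    (5,4)@(11, 9): e=[30,14,32] → █
    (6,4)@(13, 9): e=[54,10,12] → █
    (7,4)@(15, 9): e=[78,6,-8] → ·
    (4,5)@(9, 11): e=[-14,34,56] → ·
    (5,5)@(11, 11): e=[10,30,36] → █
    (7,5)@(15, 11): e=[58,22,-4] → ·
    (7,6)@(15, 13): e=[38,38,0] → ·  [on edge]
  covered (9 px):
    · · · · · · · ·
    · · · · · · · ·
    · · · · · · · ·
    · · · █ █ · · ·
    · · · · █ █ █ ·
    · · · · · █ █ ·
    · · · · · · █ ·
    · · · · · · · █
    · · · · · · · ·
T1:
  2·area = 96  (B↔C swapped to make it positive)
  edge (12, 0)→(12, 12): d=(0,12) right/bottom  bias=-1
  edge (12, 12)→(4, 0): d=(-8,-12) top-left  bias=+0
  edge (4, 0)→(12, 0): d=(8,0) top-left  bias=+0
    (2,0)@(5, 1): e=[84,4,8] → █
    (3,0)@(7, 1): e=[60,28,8] → █
    (4,0)@(9, 1): e=[36,52,8] → █
    (5,0)@(11, 1): e=[12,76,8] → █
    (6,0)@(13, 1): e=[-12,100,8] → ·
    (2,1)@(5, 3): e=[84,-12,24] → ·
    (3,1)@(7, 3): e=[60,12,24] → █
    (6,1)@(13, 3): e=[-12,84,24] → ·
    (3,2)@(7, 5): e=[60,-4,40] → ·
    (4,2)@(9, 5): e=[36,20,40] → █
    (6,2)@(13, 5): e=[-12,68,40] → ·
    (4,3)@(9, 7): e=[36,4,56] → █
  covered (12 px):
    · · █ █ █ █ · ·
    · · · █ █ █ · ·
    · · · · █ █ · ·
    · · · · █ █ · ·
    · · · · · █ · ·
    · · · · · · · ·
    · · · · · · · ·
    · · · · · · · ·
    · · · · · · · ·

Result: [30,36,10]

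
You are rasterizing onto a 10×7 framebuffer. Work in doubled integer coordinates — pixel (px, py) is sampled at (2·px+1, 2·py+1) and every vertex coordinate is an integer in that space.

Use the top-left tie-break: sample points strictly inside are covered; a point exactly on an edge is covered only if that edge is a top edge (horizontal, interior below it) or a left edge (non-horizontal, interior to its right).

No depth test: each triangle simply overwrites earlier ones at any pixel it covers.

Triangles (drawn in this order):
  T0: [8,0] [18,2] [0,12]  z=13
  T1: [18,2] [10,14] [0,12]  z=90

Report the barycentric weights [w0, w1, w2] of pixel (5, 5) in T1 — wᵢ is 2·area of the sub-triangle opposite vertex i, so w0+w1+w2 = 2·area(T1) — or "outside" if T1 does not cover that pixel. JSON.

T0:
  2·area = 136
  edge (8, 0)→(18, 2): d=(10,2) right/bottom  bias=-1
  edge (18, 2)→(0, 12): d=(-18,10) right/bottom  bias=-1
  edge (0, 12)→(8, 0): d=(8,-12) top-left  bias=+0
    (4,0)@(9, 1): e=[8,108,20] → #
    (5,0)@(11, 1): e=[4,88,44] → #
    (6,0)@(13, 1): e=[0,68,68] → ·  [on edge]
    (3,1)@(7, 3): e=[32,92,12] → #
    (6,1)@(13, 3): e=[20,32,84] → #
    (7,1)@(15, 3): e=[16,12,108] → #
    (8,1)@(17, 3): e=[12,-8,132] → ·
    (2,2)@(5, 5): e=[56,76,4] → #
    (6,2)@(13, 5): e=[40,-4,100] → ·
    (7,2)@(15, 5): e=[36,-24,124] → ·
    (2,3)@(5, 7): e=[76,40,20] → #
    (4,3)@(9, 7): e=[68,0,68] → ·  [on edge]
  covered (16 px):
    · · · · # # · · · ·
    · · · # # # # # · ·
    · · # # # # · · · ·
    · · # # · · · · · ·
    · # # · · · · · · ·
    # · · · · · · · · ·
    · · · · · · · · · ·
T1:
  2·area = 136
  edge (18, 2)→(10, 14): d=(-8,12) right/bottom  bias=-1
  edge (10, 14)→(0, 12): d=(-10,-2) top-left  bias=+0
  edge (0, 12)→(18, 2): d=(18,-10) top-left  bias=+0
    (8,1)@(17, 3): e=[4,124,8] → #
    (9,1)@(19, 3): e=[-20,128,28] → ·
    (6,2)@(13, 5): e=[36,96,4] → #
    (7,2)@(15, 5): e=[12,100,24] → #
    (8,2)@(17, 5): e=[-12,104,44] → ·
    (4,3)@(9, 7): e=[68,68,0] → #  [on edge]
    (5,3)@(11, 7): e=[44,72,20] → #
    (7,3)@(15, 7): e=[-4,80,60] → ·
    (3,4)@(7, 9): e=[76,44,16] → #
    (7,4)@(15, 9): e=[-20,60,96] → ·
    (1,5)@(3, 11): e=[108,16,12] → #
    (2,5)@(5, 11): e=[84,20,32] → #
    (2,6)@(5, 13): e=[68,0,68] → #  [on edge]
  covered (18 px):
    · · · · · · · · · ·
    · · · · · · · · # ·
    · · · · · · # # · ·
    · · · · # # # · · ·
    · · · # # # # · · ·
    · # # # # # · · · ·
    · · # # # · · · · ·

Result: [32,92,12]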